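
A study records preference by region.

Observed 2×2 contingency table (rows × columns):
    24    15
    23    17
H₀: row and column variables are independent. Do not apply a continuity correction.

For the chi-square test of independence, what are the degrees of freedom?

degrees of freedom = 1

df = (r−1)(c−1) = (2−1)·(2−1) = 1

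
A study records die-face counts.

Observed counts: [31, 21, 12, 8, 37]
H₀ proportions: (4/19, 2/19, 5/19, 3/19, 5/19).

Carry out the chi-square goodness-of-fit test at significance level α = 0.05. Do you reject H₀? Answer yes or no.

reject H₀: yes

n = 109; E_i = n·p_i = [22.95, 11.47, 28.68, 17.21, 28.68]
χ² = (31−22.95)²/22.95 + (21−11.47)²/11.47 + (12−28.68)²/28.68 + (8−17.21)²/17.21 + (37−28.68)²/28.68 = 27.7797
df = 4
p-value (upper-tail) = 0.00001
At α=0.05: p < α → reject H₀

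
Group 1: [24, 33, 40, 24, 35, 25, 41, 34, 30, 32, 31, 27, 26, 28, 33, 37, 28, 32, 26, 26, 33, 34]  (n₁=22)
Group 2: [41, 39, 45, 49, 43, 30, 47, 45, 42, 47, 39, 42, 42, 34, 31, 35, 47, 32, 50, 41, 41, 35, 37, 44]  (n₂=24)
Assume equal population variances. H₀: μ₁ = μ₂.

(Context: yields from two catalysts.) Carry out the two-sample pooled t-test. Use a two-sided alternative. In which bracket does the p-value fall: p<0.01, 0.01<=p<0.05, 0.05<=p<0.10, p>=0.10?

p-value bracket: p<0.01

x̄₁=30.864, s₁=4.921, n₁=22
x̄₂=40.750, s₂=5.697, n₂=24
s_p² = [21·4.921² + 23·5.697²]/44 = 28.5248
SE = √(s_p²·(1/22+1/24)) = 1.5764
t = (30.864−40.750)/1.5764 = -6.2714
df = 44
p-value (two-sided) = 0.00000
→ bracket: p<0.01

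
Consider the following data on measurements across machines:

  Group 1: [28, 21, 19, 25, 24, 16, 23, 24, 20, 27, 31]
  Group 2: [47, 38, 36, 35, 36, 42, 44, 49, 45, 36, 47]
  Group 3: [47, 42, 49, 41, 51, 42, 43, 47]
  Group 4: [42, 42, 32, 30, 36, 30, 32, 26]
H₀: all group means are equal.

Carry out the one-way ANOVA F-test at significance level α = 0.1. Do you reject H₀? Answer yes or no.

reject H₀: yes

Group means [23.45, 41.36, 45.25, 33.75], grand mean 35.395
SSB = Σnᵢ(x̄ᵢ−x̄)² = 2758.806; SSW = ΣΣ(x−x̄ᵢ)² = 800.273
MSB = 2758.806/3 = 919.6021; MSW = 800.273/34 = 23.5374
F = MSB/MSW = 39.0698
df = (3, 34)
p-value (upper-tail) = 0.00000
At α=0.1: p < α → reject H₀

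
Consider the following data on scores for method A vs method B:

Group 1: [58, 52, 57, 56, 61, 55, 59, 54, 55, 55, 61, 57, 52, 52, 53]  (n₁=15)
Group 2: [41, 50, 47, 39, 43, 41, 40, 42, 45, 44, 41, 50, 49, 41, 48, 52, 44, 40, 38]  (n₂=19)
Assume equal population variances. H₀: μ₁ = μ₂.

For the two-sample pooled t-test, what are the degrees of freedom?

degrees of freedom = 32

df = n₁ + n₂ − 2 = 15 + 19 − 2 = 32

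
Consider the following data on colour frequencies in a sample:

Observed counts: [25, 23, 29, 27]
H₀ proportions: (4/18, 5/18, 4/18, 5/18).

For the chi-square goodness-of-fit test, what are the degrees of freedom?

df = k − 1 = 4 − 1 = 3

degrees of freedom = 3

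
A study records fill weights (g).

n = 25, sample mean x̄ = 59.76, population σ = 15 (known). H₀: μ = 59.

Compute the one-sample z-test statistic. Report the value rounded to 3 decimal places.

test statistic = 0.253

SE = σ/√n = 15/√25 = 3.0000
z = (x̄−μ₀)/SE = (59.76−59)/3.0000 = 0.2533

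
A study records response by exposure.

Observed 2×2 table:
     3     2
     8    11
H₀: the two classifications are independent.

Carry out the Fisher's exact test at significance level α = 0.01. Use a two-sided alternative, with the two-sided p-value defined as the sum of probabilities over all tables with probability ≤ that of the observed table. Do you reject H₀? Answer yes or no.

reject H₀: no

Margins: r₁=5, r₂=19, c₁=11, c₂=13, n=24
p_obs = C(5,3)·C(19,8)/C(24,11); sum pmf over tables with pmf ≤ p_obs
p-value (two-sided) = 0.62992
At α=0.01: p ≥ α → fail to reject H₀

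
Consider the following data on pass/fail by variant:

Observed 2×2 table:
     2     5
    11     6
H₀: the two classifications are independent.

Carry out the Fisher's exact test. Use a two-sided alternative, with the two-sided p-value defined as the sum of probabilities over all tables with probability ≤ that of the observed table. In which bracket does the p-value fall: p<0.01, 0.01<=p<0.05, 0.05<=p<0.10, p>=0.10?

Margins: r₁=7, r₂=17, c₁=13, c₂=11, n=24
p_obs = C(7,2)·C(17,11)/C(24,13); sum pmf over tables with pmf ≤ p_obs
p-value (two-sided) = 0.18192
→ bracket: p>=0.10

p-value bracket: p>=0.10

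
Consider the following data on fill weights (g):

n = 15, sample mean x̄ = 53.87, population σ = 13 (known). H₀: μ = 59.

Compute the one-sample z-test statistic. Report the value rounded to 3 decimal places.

test statistic = -1.528

SE = σ/√n = 13/√15 = 3.3566
z = (x̄−μ₀)/SE = (53.87−59)/3.3566 = -1.5283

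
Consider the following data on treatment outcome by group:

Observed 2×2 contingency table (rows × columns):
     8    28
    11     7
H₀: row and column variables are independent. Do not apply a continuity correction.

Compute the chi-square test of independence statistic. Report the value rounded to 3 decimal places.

test statistic = 7.958

Row totals [36, 18], col totals [19, 35], n=54
χ² = (8−12.67)²/12.67 + (28−23.33)²/23.33 + (11−6.33)²/6.33 + (7−11.67)²/11.67 = 7.9579
df = 1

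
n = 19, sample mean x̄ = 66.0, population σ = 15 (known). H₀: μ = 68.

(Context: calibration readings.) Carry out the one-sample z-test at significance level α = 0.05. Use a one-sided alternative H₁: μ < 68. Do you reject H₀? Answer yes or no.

SE = σ/√n = 15/√19 = 3.4412
z = (x̄−μ₀)/SE = (66.0−68)/3.4412 = -0.5812
p-value (one-sided, H₁ less) = 0.28056
At α=0.05: p ≥ α → fail to reject H₀

reject H₀: no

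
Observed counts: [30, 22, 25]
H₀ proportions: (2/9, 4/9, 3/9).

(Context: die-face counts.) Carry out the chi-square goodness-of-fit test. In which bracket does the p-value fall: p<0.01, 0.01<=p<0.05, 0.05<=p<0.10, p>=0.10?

p-value bracket: p<0.01

n = 77; E_i = n·p_i = [17.11, 34.22, 25.67]
χ² = (30−17.11)²/17.11 + (22−34.22)²/34.22 + (25−25.67)²/25.67 = 14.0909
df = 2
p-value (upper-tail) = 0.00087
→ bracket: p<0.01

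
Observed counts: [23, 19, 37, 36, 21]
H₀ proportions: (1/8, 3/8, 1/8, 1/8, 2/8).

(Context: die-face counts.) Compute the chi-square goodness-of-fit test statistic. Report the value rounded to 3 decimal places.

test statistic = 71.931

n = 136; E_i = n·p_i = [17.00, 51.00, 17.00, 17.00, 34.00]
χ² = (23−17.00)²/17.00 + (19−51.00)²/51.00 + (37−17.00)²/17.00 + (36−17.00)²/17.00 + (21−34.00)²/34.00 = 71.9314
df = 4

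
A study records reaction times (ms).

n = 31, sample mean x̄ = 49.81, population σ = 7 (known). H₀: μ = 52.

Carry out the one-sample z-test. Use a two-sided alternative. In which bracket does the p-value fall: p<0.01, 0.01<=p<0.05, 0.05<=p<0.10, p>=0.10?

SE = σ/√n = 7/√31 = 1.2572
z = (x̄−μ₀)/SE = (49.81−52)/1.2572 = -1.7419
p-value (two-sided) = 0.08152
→ bracket: 0.05<=p<0.10

p-value bracket: 0.05<=p<0.10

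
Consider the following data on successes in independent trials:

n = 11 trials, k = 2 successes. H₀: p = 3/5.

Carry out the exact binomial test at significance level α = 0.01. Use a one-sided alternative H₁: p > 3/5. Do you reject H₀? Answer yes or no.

reject H₀: no

Exact binomial: n=11, k=2, p₀=3/5=0.6000
P(X≥2) from Σ C(n,i)·p₀^i·(1−p₀)^(n−i)
p-value (one-sided, H₁ greater) = 0.99927
At α=0.01: p ≥ α → fail to reject H₀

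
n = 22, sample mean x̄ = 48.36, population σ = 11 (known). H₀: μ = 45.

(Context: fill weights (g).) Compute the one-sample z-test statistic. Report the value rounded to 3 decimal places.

SE = σ/√n = 11/√22 = 2.3452
z = (x̄−μ₀)/SE = (48.36−45)/2.3452 = 1.4327

test statistic = 1.433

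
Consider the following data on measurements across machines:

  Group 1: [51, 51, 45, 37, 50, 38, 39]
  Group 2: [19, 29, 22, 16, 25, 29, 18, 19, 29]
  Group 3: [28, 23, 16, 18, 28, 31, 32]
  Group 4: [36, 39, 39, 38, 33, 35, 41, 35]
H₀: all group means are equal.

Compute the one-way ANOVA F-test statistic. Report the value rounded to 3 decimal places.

test statistic = 28.307

Group means [44.43, 22.89, 25.14, 37.00], grand mean 31.903
SSB = Σnᵢ(x̄ᵢ−x̄)² = 2357.249; SSW = ΣΣ(x−x̄ᵢ)² = 749.460
MSB = 2357.249/3 = 785.7498; MSW = 749.460/27 = 27.7578
F = MSB/MSW = 28.3074
df = (3, 27)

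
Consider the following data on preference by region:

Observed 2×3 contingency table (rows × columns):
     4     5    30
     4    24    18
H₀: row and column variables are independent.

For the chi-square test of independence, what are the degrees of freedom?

degrees of freedom = 2

df = (r−1)(c−1) = (2−1)·(3−1) = 2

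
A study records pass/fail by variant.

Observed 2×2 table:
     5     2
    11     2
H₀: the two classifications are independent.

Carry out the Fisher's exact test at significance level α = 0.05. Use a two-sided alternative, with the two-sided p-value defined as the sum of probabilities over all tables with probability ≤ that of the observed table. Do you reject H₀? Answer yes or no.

reject H₀: no

Margins: r₁=7, r₂=13, c₁=16, c₂=4, n=20
p_obs = C(7,5)·C(13,11)/C(20,16); sum pmf over tables with pmf ≤ p_obs
p-value (two-sided) = 0.58679
At α=0.05: p ≥ α → fail to reject H₀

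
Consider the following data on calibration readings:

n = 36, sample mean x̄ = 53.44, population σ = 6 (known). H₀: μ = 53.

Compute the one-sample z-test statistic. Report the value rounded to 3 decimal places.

test statistic = 0.440

SE = σ/√n = 6/√36 = 1.0000
z = (x̄−μ₀)/SE = (53.44−53)/1.0000 = 0.4400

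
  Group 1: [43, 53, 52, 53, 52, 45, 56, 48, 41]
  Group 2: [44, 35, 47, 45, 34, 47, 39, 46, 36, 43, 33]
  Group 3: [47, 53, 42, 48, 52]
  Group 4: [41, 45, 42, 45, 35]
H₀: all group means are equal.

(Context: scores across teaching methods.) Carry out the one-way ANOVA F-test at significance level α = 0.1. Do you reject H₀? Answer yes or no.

reject H₀: yes

Group means [49.22, 40.82, 48.40, 41.60], grand mean 44.733
SSB = Σnᵢ(x̄ᵢ−x̄)² = 466.275; SSW = ΣΣ(x−x̄ᵢ)² = 663.592
MSB = 466.275/3 = 155.4249; MSW = 663.592/26 = 25.5228
F = MSB/MSW = 6.0897
df = (3, 26)
p-value (upper-tail) = 0.00279
At α=0.1: p < α → reject H₀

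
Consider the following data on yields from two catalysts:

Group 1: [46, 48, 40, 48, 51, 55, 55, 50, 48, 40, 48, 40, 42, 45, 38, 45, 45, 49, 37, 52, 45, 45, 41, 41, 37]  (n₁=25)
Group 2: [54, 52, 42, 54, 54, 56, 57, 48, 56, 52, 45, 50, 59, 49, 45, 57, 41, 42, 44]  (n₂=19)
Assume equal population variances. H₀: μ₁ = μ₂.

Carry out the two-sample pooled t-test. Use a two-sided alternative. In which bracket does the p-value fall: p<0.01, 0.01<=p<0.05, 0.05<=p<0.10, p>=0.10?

x̄₁=45.240, s₁=5.222, n₁=25
x̄₂=50.368, s₂=5.795, n₂=19
s_p² = [24·5.222² + 18·5.795²]/42 = 29.9757
SE = √(s_p²·(1/25+1/19)) = 1.6663
t = (45.240−50.368)/1.6663 = -3.0776
df = 42
p-value (two-sided) = 0.00367
→ bracket: p<0.01

p-value bracket: p<0.01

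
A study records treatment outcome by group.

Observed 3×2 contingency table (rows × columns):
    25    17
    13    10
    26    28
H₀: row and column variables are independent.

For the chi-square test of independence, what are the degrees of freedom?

df = (r−1)(c−1) = (3−1)·(2−1) = 2

degrees of freedom = 2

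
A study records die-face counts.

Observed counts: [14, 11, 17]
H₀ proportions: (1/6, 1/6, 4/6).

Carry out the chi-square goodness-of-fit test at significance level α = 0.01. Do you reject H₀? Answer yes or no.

reject H₀: yes

n = 42; E_i = n·p_i = [7.00, 7.00, 28.00]
χ² = (14−7.00)²/7.00 + (11−7.00)²/7.00 + (17−28.00)²/28.00 = 13.6071
df = 2
p-value (upper-tail) = 0.00111
At α=0.01: p < α → reject H₀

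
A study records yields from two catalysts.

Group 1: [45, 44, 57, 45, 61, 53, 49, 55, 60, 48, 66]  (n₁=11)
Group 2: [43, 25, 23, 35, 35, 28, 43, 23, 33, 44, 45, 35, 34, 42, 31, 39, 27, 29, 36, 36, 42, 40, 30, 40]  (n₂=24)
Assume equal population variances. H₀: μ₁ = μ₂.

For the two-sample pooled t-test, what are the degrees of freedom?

df = n₁ + n₂ − 2 = 11 + 24 − 2 = 33

degrees of freedom = 33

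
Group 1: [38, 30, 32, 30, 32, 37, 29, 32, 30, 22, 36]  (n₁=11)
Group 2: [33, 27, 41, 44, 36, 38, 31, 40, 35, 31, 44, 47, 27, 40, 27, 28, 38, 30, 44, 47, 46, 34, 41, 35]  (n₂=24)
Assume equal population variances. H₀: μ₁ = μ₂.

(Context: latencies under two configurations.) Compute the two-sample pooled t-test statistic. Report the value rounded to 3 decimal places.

x̄₁=31.636, s₁=4.433, n₁=11
x̄₂=36.833, s₂=6.644, n₂=24
s_p² = [10·4.433² + 23·6.644²]/33 = 36.7236
SE = √(s_p²·(1/11+1/24)) = 2.2065
t = (31.636−36.833)/2.2065 = -2.3553
df = 33

test statistic = -2.355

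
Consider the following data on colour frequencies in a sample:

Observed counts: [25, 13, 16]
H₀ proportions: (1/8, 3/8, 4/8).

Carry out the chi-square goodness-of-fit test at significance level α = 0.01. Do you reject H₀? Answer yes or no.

n = 54; E_i = n·p_i = [6.75, 20.25, 27.00]
χ² = (25−6.75)²/6.75 + (13−20.25)²/20.25 + (16−27.00)²/27.00 = 56.4198
df = 2
p-value (upper-tail) = 0.00000
At α=0.01: p < α → reject H₀

reject H₀: yes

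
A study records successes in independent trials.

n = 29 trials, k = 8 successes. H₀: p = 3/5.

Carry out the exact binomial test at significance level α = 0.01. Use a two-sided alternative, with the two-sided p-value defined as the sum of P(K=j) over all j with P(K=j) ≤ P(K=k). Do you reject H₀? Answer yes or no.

Exact binomial: n=29, k=8, p₀=3/5=0.6000
P(X=j) = C(n,j)·p₀^j·(1−p₀)^(n−j); p = Σ P(X=j) over j with P(X=j) ≤ P(X=8)
p-value (two-sided) = 0.00049
At α=0.01: p < α → reject H₀

reject H₀: yes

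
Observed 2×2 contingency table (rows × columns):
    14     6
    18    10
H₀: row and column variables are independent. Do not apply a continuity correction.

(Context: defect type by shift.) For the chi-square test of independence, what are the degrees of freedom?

df = (r−1)(c−1) = (2−1)·(2−1) = 1

degrees of freedom = 1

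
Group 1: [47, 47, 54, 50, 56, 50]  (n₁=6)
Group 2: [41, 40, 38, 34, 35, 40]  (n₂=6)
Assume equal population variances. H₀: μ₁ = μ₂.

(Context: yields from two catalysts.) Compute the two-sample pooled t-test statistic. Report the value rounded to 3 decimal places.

x̄₁=50.667, s₁=3.670, n₁=6
x̄₂=38.000, s₂=2.898, n₂=6
s_p² = [5·3.670² + 5·2.898²]/10 = 10.9333
SE = √(s_p²·(1/6+1/6)) = 1.9090
t = (50.667−38.000)/1.9090 = 6.6351
df = 10

test statistic = 6.635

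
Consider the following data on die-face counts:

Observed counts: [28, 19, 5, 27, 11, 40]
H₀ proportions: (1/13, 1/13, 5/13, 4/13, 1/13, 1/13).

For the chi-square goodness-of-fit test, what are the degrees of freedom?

degrees of freedom = 5

df = k − 1 = 6 − 1 = 5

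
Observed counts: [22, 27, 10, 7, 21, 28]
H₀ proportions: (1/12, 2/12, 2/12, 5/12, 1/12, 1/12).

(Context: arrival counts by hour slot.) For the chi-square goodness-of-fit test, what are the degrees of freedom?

degrees of freedom = 5

df = k − 1 = 6 − 1 = 5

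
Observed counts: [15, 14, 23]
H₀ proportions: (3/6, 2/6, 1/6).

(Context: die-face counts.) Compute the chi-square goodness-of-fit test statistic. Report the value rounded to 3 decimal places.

n = 52; E_i = n·p_i = [26.00, 17.33, 8.67]
χ² = (15−26.00)²/26.00 + (14−17.33)²/17.33 + (23−8.67)²/8.67 = 29.0000
df = 2

test statistic = 29.000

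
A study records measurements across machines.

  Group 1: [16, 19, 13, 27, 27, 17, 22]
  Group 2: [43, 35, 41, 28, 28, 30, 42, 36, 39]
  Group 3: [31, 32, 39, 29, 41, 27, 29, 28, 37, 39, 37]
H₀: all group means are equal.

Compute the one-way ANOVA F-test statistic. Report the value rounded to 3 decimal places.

test statistic = 18.269

Group means [20.14, 35.78, 33.55], grand mean 30.815
SSB = Σnᵢ(x̄ᵢ−x̄)² = 1100.934; SSW = ΣΣ(x−x̄ᵢ)² = 723.140
MSB = 1100.934/2 = 550.4671; MSW = 723.140/24 = 30.1308
F = MSB/MSW = 18.2692
df = (2, 24)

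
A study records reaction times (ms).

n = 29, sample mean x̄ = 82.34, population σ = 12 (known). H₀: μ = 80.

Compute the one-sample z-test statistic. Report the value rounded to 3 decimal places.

test statistic = 1.050

SE = σ/√n = 12/√29 = 2.2283
z = (x̄−μ₀)/SE = (82.34−80)/2.2283 = 1.0501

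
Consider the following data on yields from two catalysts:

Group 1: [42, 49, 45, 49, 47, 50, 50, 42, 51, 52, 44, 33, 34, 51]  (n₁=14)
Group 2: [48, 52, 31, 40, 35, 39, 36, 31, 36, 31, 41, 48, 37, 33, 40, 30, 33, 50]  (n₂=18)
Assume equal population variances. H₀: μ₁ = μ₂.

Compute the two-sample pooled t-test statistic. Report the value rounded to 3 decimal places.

test statistic = 3.069

x̄₁=45.643, s₁=6.109, n₁=14
x̄₂=38.389, s₂=7.005, n₂=18
s_p² = [13·6.109² + 17·7.005²]/30 = 43.9831
SE = √(s_p²·(1/14+1/18)) = 2.3633
t = (45.643−38.389)/2.3633 = 3.0694
df = 30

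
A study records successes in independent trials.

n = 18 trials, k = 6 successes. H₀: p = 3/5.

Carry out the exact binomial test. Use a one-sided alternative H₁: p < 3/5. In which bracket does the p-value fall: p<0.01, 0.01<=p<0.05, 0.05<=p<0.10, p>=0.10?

p-value bracket: 0.01<=p<0.05

Exact binomial: n=18, k=6, p₀=3/5=0.6000
P(X≤6) from Σ C(n,i)·p₀^i·(1−p₀)^(n−i)
p-value (one-sided, H₁ less) = 0.02028
→ bracket: 0.01<=p<0.05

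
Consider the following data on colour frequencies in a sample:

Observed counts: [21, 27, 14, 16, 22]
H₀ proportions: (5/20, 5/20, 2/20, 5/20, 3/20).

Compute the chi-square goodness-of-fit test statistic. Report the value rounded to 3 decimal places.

test statistic = 8.907

n = 100; E_i = n·p_i = [25.00, 25.00, 10.00, 25.00, 15.00]
χ² = (21−25.00)²/25.00 + (27−25.00)²/25.00 + (14−10.00)²/10.00 + (16−25.00)²/25.00 + (22−15.00)²/15.00 = 8.9067
df = 4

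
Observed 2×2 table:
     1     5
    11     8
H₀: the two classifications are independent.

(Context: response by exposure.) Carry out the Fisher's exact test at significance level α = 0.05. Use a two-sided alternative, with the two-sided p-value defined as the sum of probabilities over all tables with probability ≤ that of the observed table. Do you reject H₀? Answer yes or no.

reject H₀: no

Margins: r₁=6, r₂=19, c₁=12, c₂=13, n=25
p_obs = C(6,1)·C(19,11)/C(25,12); sum pmf over tables with pmf ≤ p_obs
p-value (two-sided) = 0.16025
At α=0.05: p ≥ α → fail to reject H₀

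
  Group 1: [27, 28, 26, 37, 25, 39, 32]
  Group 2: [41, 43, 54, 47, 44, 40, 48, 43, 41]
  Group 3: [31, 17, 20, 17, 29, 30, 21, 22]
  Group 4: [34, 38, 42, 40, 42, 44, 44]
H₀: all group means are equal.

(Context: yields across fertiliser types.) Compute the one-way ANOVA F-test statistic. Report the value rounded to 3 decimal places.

test statistic = 30.993

Group means [30.57, 44.56, 23.38, 40.57], grand mean 35.032
SSB = Σnᵢ(x̄ᵢ−x̄)² = 2257.442; SSW = ΣΣ(x−x̄ᵢ)² = 655.526
MSB = 2257.442/3 = 752.4806; MSW = 655.526/27 = 24.2787
F = MSB/MSW = 30.9934
df = (3, 27)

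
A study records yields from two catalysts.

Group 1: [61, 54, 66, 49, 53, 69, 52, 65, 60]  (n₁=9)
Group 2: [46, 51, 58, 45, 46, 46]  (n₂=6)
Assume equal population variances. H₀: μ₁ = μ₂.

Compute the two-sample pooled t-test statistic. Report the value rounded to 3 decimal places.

test statistic = 3.013

x̄₁=58.778, s₁=7.067, n₁=9
x̄₂=48.667, s₂=5.046, n₂=6
s_p² = [8·7.067² + 5·5.046²]/13 = 40.5299
SE = √(s_p²·(1/9+1/6)) = 3.3553
t = (58.778−48.667)/3.3553 = 3.0134
df = 13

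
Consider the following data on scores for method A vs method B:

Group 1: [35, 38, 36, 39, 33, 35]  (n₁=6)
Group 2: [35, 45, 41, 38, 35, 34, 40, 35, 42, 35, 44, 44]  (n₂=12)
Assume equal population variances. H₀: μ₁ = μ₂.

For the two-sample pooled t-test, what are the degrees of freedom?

df = n₁ + n₂ − 2 = 6 + 12 − 2 = 16

degrees of freedom = 16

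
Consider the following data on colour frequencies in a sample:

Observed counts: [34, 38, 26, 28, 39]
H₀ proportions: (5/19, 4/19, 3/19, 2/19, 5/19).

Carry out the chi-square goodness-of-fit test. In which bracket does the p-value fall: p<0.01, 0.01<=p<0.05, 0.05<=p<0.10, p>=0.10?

p-value bracket: 0.05<=p<0.10

n = 165; E_i = n·p_i = [43.42, 34.74, 26.05, 17.37, 43.42]
χ² = (34−43.42)²/43.42 + (38−34.74)²/34.74 + (26−26.05)²/26.05 + (28−17.37)²/17.37 + (39−43.42)²/43.42 = 9.3087
df = 4
p-value (upper-tail) = 0.05383
→ bracket: 0.05<=p<0.10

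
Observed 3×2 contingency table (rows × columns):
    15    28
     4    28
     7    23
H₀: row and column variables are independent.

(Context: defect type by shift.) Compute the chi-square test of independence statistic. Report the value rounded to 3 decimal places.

Row totals [43, 32, 30], col totals [26, 79], n=105
χ² = (15−10.65)²/10.65 + (28−32.35)²/32.35 + (4−7.92)²/7.92 + (28−24.08)²/24.08 + (7−7.43)²/7.43 + (23−22.57)²/22.57 = 4.9800
df = 2

test statistic = 4.980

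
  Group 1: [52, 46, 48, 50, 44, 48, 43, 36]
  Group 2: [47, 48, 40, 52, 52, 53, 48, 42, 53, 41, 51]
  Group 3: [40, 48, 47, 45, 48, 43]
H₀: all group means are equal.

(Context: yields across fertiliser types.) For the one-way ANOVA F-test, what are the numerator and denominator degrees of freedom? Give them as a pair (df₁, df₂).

degrees of freedom = [2, 22]

k = 3 groups, N = 25 total
df = (k−1, N−k) = (3−1, 25−3) = (2, 22)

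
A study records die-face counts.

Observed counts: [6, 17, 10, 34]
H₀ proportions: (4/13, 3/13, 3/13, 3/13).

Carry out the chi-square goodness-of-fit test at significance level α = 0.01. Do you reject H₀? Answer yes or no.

n = 67; E_i = n·p_i = [20.62, 15.46, 15.46, 15.46]
χ² = (6−20.62)²/20.62 + (17−15.46)²/15.46 + (10−15.46)²/15.46 + (34−15.46)²/15.46 = 34.6716
df = 3
p-value (upper-tail) = 0.00000
At α=0.01: p < α → reject H₀

reject H₀: yes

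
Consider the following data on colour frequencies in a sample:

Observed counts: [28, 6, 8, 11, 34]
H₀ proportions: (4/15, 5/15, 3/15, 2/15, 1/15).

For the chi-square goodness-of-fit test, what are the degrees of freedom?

degrees of freedom = 4

df = k − 1 = 5 − 1 = 4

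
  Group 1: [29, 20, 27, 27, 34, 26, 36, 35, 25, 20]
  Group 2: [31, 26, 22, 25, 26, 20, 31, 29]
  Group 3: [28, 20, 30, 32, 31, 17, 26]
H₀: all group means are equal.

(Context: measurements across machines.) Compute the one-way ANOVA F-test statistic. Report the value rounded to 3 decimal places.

test statistic = 0.293

Group means [27.90, 26.25, 26.29], grand mean 26.920
SSB = Σnᵢ(x̄ᵢ−x̄)² = 16.011; SSW = ΣΣ(x−x̄ᵢ)² = 601.829
MSB = 16.011/2 = 8.0057; MSW = 601.829/22 = 27.3558
F = MSB/MSW = 0.2927
df = (2, 22)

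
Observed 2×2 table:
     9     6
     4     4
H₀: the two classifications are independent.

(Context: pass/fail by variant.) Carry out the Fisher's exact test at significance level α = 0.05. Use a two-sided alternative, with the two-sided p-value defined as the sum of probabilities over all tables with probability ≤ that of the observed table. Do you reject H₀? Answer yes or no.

reject H₀: no

Margins: r₁=15, r₂=8, c₁=13, c₂=10, n=23
p_obs = C(15,9)·C(8,4)/C(23,13); sum pmf over tables with pmf ≤ p_obs
p-value (two-sided) = 0.68502
At α=0.05: p ≥ α → fail to reject H₀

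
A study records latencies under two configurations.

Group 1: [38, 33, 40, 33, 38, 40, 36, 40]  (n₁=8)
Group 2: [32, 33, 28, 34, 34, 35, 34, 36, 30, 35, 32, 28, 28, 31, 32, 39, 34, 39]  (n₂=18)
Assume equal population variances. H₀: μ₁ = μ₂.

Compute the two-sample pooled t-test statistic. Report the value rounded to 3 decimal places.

test statistic = 3.127

x̄₁=37.250, s₁=2.964, n₁=8
x̄₂=33.000, s₂=3.290, n₂=18
s_p² = [7·2.964² + 17·3.290²]/24 = 10.2292
SE = √(s_p²·(1/8+1/18)) = 1.3590
t = (37.250−33.000)/1.3590 = 3.1273
df = 24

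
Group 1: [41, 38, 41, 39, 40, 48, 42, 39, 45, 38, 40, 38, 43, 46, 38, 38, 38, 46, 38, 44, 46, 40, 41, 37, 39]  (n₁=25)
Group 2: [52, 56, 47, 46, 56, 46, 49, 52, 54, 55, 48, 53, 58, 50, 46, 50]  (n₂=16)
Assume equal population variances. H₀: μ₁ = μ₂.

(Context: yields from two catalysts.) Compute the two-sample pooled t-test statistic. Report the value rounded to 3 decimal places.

test statistic = -9.052

x̄₁=40.920, s₁=3.214, n₁=25
x̄₂=51.125, s₂=3.964, n₂=16
s_p² = [24·3.214² + 15·3.964²]/39 = 12.3997
SE = √(s_p²·(1/25+1/16)) = 1.1274
t = (40.920−51.125)/1.1274 = -9.0520
df = 39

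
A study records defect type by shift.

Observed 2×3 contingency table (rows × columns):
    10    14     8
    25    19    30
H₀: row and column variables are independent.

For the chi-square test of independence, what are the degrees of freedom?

degrees of freedom = 2

df = (r−1)(c−1) = (2−1)·(3−1) = 2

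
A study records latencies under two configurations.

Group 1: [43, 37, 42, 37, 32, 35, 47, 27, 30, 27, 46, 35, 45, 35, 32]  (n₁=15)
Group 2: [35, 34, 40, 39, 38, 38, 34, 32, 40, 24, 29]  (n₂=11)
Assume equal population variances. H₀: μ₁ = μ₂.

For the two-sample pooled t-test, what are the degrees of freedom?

degrees of freedom = 24

df = n₁ + n₂ − 2 = 15 + 11 − 2 = 24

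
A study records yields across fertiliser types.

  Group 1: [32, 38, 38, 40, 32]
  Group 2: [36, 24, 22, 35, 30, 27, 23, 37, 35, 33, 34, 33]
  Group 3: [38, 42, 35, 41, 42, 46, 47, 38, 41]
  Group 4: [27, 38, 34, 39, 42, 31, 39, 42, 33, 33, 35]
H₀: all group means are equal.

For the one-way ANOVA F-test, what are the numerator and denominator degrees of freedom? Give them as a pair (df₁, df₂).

degrees of freedom = [3, 33]

k = 4 groups, N = 37 total
df = (k−1, N−k) = (4−1, 37−4) = (3, 33)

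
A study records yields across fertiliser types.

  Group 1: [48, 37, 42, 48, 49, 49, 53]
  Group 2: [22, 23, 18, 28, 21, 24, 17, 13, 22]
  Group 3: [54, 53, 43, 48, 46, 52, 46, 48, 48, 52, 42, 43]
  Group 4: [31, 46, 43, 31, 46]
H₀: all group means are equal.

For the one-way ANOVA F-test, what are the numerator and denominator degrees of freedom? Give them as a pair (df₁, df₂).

degrees of freedom = [3, 29]

k = 4 groups, N = 33 total
df = (k−1, N−k) = (4−1, 33−4) = (3, 29)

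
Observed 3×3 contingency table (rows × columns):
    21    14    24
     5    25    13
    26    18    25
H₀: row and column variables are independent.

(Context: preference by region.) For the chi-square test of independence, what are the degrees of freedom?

df = (r−1)(c−1) = (3−1)·(3−1) = 4

degrees of freedom = 4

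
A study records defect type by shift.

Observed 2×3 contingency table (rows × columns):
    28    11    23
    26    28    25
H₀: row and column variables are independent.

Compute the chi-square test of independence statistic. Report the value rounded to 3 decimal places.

test statistic = 5.599

Row totals [62, 79], col totals [54, 39, 48], n=141
χ² = (28−23.74)²/23.74 + (11−17.15)²/17.15 + (23−21.11)²/21.11 + (26−30.26)²/30.26 + (28−21.85)²/21.85 + (25−26.89)²/26.89 = 5.5994
df = 2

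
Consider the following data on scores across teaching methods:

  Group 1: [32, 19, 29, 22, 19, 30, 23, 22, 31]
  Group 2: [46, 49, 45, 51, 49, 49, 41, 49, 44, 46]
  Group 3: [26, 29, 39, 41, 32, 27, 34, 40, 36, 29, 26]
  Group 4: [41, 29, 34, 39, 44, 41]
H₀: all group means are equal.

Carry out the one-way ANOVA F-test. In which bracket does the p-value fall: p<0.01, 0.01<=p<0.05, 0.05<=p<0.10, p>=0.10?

p-value bracket: p<0.01

Group means [25.22, 46.90, 32.64, 38.00], grand mean 35.639
SSB = Σnᵢ(x̄ᵢ−x̄)² = 2377.305; SSW = ΣΣ(x−x̄ᵢ)² = 779.001
MSB = 2377.305/3 = 792.4348; MSW = 779.001/32 = 24.3438
F = MSB/MSW = 32.5518
df = (3, 32)
p-value (upper-tail) = 0.00000
→ bracket: p<0.01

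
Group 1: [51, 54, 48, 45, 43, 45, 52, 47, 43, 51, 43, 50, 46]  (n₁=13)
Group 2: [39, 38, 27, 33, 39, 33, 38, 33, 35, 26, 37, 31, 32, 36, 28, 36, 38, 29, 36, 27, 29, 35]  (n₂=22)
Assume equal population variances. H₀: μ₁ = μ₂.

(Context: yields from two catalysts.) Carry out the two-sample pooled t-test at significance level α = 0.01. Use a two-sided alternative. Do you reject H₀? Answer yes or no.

x̄₁=47.538, s₁=3.755, n₁=13
x̄₂=33.409, s₂=4.239, n₂=22
s_p² = [12·3.755² + 21·4.239²]/33 = 16.5621
SE = √(s_p²·(1/13+1/22)) = 1.4237
t = (47.538−33.409)/1.4237 = 9.9246
df = 33
p-value (two-sided) = 0.00000
At α=0.01: p < α → reject H₀

reject H₀: yes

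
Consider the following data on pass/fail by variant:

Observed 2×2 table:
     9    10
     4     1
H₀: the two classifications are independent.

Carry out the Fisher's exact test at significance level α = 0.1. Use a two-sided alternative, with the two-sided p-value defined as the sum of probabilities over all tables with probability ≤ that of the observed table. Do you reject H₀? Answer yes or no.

reject H₀: no

Margins: r₁=19, r₂=5, c₁=13, c₂=11, n=24
p_obs = C(19,9)·C(5,4)/C(24,13); sum pmf over tables with pmf ≤ p_obs
p-value (two-sided) = 0.32712
At α=0.1: p ≥ α → fail to reject H₀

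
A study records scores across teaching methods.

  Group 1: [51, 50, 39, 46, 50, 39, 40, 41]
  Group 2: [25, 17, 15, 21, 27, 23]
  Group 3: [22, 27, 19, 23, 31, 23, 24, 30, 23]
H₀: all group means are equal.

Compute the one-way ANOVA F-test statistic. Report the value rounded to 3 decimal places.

test statistic = 55.637

Group means [44.50, 21.33, 24.67], grand mean 30.696
SSB = Σnᵢ(x̄ᵢ−x̄)² = 2377.536; SSW = ΣΣ(x−x̄ᵢ)² = 427.333
MSB = 2377.536/2 = 1188.7681; MSW = 427.333/20 = 21.3667
F = MSB/MSW = 55.6366
df = (2, 20)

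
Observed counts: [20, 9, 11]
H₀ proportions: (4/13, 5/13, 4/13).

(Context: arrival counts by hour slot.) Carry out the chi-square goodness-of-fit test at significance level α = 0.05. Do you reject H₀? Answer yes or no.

n = 40; E_i = n·p_i = [12.31, 15.38, 12.31]
χ² = (20−12.31)²/12.31 + (9−15.38)²/15.38 + (11−12.31)²/12.31 = 7.5962
df = 2
p-value (upper-tail) = 0.02241
At α=0.05: p < α → reject H₀

reject H₀: yes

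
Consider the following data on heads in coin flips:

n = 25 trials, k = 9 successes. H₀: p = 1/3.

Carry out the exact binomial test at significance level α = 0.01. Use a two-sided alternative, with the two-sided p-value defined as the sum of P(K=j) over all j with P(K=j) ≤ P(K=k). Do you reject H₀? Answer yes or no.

Exact binomial: n=25, k=9, p₀=1/3=0.3333
P(X=j) = C(n,j)·p₀^j·(1−p₀)^(n−j); p = Σ P(X=j) over j with P(X=j) ≤ P(X=9)
p-value (two-sided) = 0.83268
At α=0.01: p ≥ α → fail to reject H₀

reject H₀: no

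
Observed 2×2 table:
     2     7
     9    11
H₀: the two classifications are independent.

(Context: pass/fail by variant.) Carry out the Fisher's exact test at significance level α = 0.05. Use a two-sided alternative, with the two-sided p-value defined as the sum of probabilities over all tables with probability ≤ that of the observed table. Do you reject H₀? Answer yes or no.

Margins: r₁=9, r₂=20, c₁=11, c₂=18, n=29
p_obs = C(9,2)·C(20,9)/C(29,11); sum pmf over tables with pmf ≤ p_obs
p-value (two-sided) = 0.41183
At α=0.05: p ≥ α → fail to reject H₀

reject H₀: no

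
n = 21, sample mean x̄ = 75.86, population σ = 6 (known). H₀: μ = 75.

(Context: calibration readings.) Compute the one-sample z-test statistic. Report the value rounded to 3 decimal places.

SE = σ/√n = 6/√21 = 1.3093
z = (x̄−μ₀)/SE = (75.86−75)/1.3093 = 0.6568

test statistic = 0.657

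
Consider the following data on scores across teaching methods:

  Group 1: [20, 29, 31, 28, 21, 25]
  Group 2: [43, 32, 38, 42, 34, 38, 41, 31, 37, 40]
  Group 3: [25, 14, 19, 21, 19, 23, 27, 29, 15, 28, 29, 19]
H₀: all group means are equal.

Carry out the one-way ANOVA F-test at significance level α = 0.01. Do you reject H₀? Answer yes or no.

reject H₀: yes

Group means [25.67, 37.60, 22.33], grand mean 28.500
SSB = Σnᵢ(x̄ᵢ−x̄)² = 1332.600; SSW = ΣΣ(x−x̄ᵢ)² = 562.400
MSB = 1332.600/2 = 666.3000; MSW = 562.400/25 = 22.4960
F = MSB/MSW = 29.6186
df = (2, 25)
p-value (upper-tail) = 0.00000
At α=0.01: p < α → reject H₀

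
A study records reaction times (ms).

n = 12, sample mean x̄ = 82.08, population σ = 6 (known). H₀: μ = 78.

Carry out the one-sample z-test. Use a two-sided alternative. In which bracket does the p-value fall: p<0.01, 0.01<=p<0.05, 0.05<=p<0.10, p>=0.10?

SE = σ/√n = 6/√12 = 1.7321
z = (x̄−μ₀)/SE = (82.08−78)/1.7321 = 2.3556
p-value (two-sided) = 0.01849
→ bracket: 0.01<=p<0.05

p-value bracket: 0.01<=p<0.05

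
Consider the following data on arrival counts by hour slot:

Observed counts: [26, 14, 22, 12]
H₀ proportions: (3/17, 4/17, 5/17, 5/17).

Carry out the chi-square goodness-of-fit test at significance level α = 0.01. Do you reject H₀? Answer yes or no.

n = 74; E_i = n·p_i = [13.06, 17.41, 21.76, 21.76]
χ² = (26−13.06)²/13.06 + (14−17.41)²/17.41 + (22−21.76)²/21.76 + (12−21.76)²/21.76 = 17.8766
df = 3
p-value (upper-tail) = 0.00047
At α=0.01: p < α → reject H₀

reject H₀: yes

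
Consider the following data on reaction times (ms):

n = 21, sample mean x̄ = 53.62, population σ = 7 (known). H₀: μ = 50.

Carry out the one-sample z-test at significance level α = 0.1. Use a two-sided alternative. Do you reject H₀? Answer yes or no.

reject H₀: yes

SE = σ/√n = 7/√21 = 1.5275
z = (x̄−μ₀)/SE = (53.62−50)/1.5275 = 2.3698
p-value (two-sided) = 0.01780
At α=0.1: p < α → reject H₀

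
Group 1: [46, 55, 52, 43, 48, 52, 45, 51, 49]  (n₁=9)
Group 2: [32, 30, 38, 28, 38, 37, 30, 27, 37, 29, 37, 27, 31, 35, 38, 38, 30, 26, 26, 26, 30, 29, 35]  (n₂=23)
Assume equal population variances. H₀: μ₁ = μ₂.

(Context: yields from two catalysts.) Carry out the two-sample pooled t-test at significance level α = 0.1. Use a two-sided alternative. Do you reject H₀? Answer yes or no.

reject H₀: yes

x̄₁=49.000, s₁=3.873, n₁=9
x̄₂=31.913, s₂=4.502, n₂=23
s_p² = [8·3.873² + 22·4.502²]/30 = 18.8609
SE = √(s_p²·(1/9+1/23)) = 1.7075
t = (49.000−31.913)/1.7075 = 10.0068
df = 30
p-value (two-sided) = 0.00000
At α=0.1: p < α → reject H₀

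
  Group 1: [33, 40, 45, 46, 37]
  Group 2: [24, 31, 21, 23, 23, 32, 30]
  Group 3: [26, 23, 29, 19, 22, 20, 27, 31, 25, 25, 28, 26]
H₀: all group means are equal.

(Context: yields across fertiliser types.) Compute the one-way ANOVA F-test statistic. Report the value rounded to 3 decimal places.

test statistic = 23.532

Group means [40.20, 26.29, 25.08], grand mean 28.583
SSB = Σnᵢ(x̄ᵢ−x̄)² = 858.688; SSW = ΣΣ(x−x̄ᵢ)² = 383.145
MSB = 858.688/2 = 429.3440; MSW = 383.145/21 = 18.2450
F = MSB/MSW = 23.5321
df = (2, 21)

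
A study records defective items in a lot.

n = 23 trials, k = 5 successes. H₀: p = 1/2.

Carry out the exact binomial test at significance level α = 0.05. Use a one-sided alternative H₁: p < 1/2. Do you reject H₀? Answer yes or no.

reject H₀: yes

Exact binomial: n=23, k=5, p₀=1/2=0.5000
P(X≤5) from Σ C(n,i)·p₀^i·(1−p₀)^(n−i)
p-value (one-sided, H₁ less) = 0.00531
At α=0.05: p < α → reject H₀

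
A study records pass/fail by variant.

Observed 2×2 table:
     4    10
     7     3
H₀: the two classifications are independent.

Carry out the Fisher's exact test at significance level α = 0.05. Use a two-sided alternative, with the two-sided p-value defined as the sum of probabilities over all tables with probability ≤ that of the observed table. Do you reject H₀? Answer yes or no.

Margins: r₁=14, r₂=10, c₁=11, c₂=13, n=24
p_obs = C(14,4)·C(10,7)/C(24,11); sum pmf over tables with pmf ≤ p_obs
p-value (two-sided) = 0.09530
At α=0.05: p ≥ α → fail to reject H₀

reject H₀: no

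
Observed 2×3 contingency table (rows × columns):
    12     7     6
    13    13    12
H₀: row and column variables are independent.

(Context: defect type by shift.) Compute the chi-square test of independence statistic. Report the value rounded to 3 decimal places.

Row totals [25, 38], col totals [25, 20, 18], n=63
χ² = (12−9.92)²/9.92 + (7−7.94)²/7.94 + (6−7.14)²/7.14 + (13−15.08)²/15.08 + (13−12.06)²/12.06 + (12−10.86)²/10.86 = 1.2089
df = 2

test statistic = 1.209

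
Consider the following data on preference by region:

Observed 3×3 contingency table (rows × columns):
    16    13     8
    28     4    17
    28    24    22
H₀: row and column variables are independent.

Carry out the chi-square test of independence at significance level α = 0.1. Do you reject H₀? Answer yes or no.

Row totals [37, 49, 74], col totals [72, 41, 47], n=160
χ² = (16−16.65)²/16.65 + (13−9.48)²/9.48 + (8−10.87)²/10.87 + (28−22.05)²/22.05 + (4−12.56)²/12.56 + (17−14.39)²/14.39 + (28−33.30)²/33.30 + (24−18.96)²/18.96 + (22−21.74)²/21.74 = 12.1814
df = 4
p-value (upper-tail) = 0.01605
At α=0.1: p < α → reject H₀

reject H₀: yes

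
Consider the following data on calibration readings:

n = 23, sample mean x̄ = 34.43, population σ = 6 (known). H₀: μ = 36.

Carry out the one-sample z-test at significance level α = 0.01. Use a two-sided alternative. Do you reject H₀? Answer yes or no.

SE = σ/√n = 6/√23 = 1.2511
z = (x̄−μ₀)/SE = (34.43−36)/1.2511 = -1.2549
p-value (two-sided) = 0.20951
At α=0.01: p ≥ α → fail to reject H₀

reject H₀: no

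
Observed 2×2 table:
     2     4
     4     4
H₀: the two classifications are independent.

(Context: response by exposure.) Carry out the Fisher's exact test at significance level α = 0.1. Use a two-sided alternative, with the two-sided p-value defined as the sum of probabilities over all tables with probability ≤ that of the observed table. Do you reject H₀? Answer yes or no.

reject H₀: no

Margins: r₁=6, r₂=8, c₁=6, c₂=8, n=14
p_obs = C(6,2)·C(8,4)/C(14,6); sum pmf over tables with pmf ≤ p_obs
p-value (two-sided) = 0.62704
At α=0.1: p ≥ α → fail to reject H₀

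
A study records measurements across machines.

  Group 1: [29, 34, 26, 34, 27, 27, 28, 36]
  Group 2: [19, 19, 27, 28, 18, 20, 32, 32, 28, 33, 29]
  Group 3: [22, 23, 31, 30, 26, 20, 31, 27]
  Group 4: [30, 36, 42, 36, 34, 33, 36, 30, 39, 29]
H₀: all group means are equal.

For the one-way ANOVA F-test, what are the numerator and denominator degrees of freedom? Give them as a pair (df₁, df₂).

degrees of freedom = [3, 33]

k = 4 groups, N = 37 total
df = (k−1, N−k) = (4−1, 37−4) = (3, 33)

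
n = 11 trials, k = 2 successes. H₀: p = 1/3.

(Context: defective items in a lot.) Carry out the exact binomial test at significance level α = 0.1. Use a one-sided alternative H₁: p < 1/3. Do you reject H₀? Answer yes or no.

reject H₀: no

Exact binomial: n=11, k=2, p₀=1/3=0.3333
P(X≤2) from Σ C(n,i)·p₀^i·(1−p₀)^(n−i)
p-value (one-sided, H₁ less) = 0.23411
At α=0.1: p ≥ α → fail to reject H₀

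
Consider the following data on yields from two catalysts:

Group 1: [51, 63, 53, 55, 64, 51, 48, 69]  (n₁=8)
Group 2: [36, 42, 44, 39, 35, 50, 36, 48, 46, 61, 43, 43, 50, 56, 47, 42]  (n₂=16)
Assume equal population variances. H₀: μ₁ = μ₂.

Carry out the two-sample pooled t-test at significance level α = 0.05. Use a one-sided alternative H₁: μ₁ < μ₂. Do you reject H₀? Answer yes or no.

reject H₀: no

x̄₁=56.750, s₁=7.573, n₁=8
x̄₂=44.875, s₂=7.145, n₂=16
s_p² = [7·7.573² + 15·7.145²]/22 = 53.0568
SE = √(s_p²·(1/8+1/16)) = 3.1541
t = (56.750−44.875)/3.1541 = 3.7650
df = 22
p-value (one-sided, H₁ less) = 0.99947
At α=0.05: p ≥ α → fail to reject H₀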